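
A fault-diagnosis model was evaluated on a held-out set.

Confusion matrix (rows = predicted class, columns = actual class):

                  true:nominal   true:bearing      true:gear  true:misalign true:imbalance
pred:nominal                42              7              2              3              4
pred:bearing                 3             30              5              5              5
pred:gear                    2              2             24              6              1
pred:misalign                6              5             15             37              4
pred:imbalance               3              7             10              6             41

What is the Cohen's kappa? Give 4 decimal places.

0.5406

Observed agreement pₒ = trace/N = 174/275 = 0.63273
Expected agreement pₑ = Σ (rowᵢ·colᵢ)/N² = (56·58 + 51·48 + 56·35 + 57·67 + 55·67)/275² = 0.20046
κ = (pₒ − pₑ)/(1 − pₑ) = (0.63273 − 0.20046)/(1 − 0.20046) = 0.5406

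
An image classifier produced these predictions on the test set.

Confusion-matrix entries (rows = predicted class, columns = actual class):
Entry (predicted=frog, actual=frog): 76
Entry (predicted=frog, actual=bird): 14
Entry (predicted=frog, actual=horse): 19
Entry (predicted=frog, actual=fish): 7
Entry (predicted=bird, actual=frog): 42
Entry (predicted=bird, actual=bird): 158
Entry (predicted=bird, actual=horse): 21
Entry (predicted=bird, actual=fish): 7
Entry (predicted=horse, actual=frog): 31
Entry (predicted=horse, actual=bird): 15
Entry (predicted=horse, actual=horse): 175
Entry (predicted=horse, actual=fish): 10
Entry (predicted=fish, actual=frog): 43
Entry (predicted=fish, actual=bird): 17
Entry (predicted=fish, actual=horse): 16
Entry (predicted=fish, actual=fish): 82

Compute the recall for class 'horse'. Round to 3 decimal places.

0.758

recall = TP/(TP+FN).
horse: TP=175, FN=19+21+16=56 → 175/231 = 0.7576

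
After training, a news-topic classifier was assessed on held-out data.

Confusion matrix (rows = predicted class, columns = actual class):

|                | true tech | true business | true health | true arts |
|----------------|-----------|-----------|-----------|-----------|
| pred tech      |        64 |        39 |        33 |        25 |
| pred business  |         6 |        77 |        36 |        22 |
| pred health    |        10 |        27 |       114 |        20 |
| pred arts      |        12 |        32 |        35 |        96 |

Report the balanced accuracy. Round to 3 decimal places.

Balanced accuracy = mean of per-class recall.
  tech: recall = 64/92 = 0.6957
  business: recall = 77/175 = 0.4400
  health: recall = 114/218 = 0.5229
  arts: recall = 96/163 = 0.5890
Mean = (0.6957 + 0.4400 + 0.5229 + 0.5890) / 4 = 0.562

0.562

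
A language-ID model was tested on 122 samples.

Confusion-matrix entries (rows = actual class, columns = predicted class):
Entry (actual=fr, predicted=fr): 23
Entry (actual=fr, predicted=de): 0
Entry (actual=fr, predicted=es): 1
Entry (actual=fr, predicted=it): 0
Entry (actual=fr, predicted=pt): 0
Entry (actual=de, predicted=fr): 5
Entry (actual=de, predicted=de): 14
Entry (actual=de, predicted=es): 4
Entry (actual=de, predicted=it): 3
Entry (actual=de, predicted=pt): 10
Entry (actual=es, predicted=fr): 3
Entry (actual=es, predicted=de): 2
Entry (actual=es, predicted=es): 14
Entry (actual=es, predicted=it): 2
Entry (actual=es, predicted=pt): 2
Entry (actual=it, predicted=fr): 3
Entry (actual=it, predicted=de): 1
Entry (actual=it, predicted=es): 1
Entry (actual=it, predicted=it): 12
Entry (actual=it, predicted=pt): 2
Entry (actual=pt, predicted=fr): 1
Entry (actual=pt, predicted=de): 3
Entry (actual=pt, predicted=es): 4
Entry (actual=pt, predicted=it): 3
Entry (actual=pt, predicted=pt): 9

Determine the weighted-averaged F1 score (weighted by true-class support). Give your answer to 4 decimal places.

0.5777

Per-class F1 score (2·TP/(2·TP+FP+FN)):
  fr: TP=23, FP=5+3+3+1=12, FN=0+1+0+0=1 → 46/59 = 0.77966
  de: TP=14, FP=0+2+1+3=6, FN=5+4+3+10=22 → 28/56 = 0.50000
  es: TP=14, FP=1+4+1+4=10, FN=3+2+2+2=9 → 28/47 = 0.59574
  it: TP=12, FP=0+3+2+3=8, FN=3+1+1+2=7 → 24/39 = 0.61538
  pt: TP=9, FP=0+10+2+2=14, FN=1+3+4+3=11 → 18/43 = 0.41860
Weighted-F1 score = Σ (supportᵢ/N)·F1 scoreᵢ with N=122: (24/122)·0.77966 + (36/122)·0.50000 + (23/122)·0.59574 + (19/122)·0.61538 + (20/122)·0.41860 = 0.5777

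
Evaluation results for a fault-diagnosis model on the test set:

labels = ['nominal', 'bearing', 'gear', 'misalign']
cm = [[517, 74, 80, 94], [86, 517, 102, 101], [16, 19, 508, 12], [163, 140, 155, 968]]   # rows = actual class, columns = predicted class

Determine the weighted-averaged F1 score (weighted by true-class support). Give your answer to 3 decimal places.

0.707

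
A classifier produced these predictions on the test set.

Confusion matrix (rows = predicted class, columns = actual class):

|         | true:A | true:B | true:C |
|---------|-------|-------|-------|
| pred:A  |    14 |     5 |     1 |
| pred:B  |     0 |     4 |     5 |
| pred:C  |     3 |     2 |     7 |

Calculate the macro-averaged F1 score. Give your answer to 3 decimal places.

Per-class F1 score (2·TP/(2·TP+FP+FN)):
  A: TP=14, FP=5+1=6, FN=0+3=3 → 28/37 = 0.7568
  B: TP=4, FP=0+5=5, FN=5+2=7 → 8/20 = 0.4000
  C: TP=7, FP=3+2=5, FN=1+5=6 → 14/25 = 0.5600
Macro-F1 score = mean = (0.7568 + 0.4000 + 0.5600) / 3 = 0.572

0.572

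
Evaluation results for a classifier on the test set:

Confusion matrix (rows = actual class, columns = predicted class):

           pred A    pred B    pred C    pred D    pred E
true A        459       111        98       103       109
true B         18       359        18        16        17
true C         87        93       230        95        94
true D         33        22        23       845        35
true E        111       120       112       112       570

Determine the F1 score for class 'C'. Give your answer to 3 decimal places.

One-vs-rest for 'C': TP = diagonal; FP = other classes predicted 'C'; FN = 'C' predicted as other.
F1 score = 2·TP/(2·TP+FP+FN).
C: TP=230, FP=98+18+23+112=251, FN=87+93+95+94=369 → 460/1080 = 0.4259

0.426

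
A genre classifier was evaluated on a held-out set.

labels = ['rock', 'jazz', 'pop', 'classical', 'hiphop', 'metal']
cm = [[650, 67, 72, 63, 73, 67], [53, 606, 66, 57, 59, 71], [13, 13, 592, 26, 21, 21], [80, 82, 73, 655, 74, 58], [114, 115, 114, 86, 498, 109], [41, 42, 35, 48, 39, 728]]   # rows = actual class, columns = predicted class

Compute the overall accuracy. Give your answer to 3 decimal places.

Accuracy = trace / total = (650+606+592+655+498+728=3729) / 5581 = 3729/5581 = 0.668

0.668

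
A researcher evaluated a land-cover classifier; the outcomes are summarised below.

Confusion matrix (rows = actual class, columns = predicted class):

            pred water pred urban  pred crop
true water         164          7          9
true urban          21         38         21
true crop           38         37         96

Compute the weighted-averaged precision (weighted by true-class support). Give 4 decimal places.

0.6954

Per-class precision (TP/(TP+FP)):
  water: TP=164, FP=21+38=59 → 164/223 = 0.73543
  urban: TP=38, FP=7+37=44 → 38/82 = 0.46341
  crop: TP=96, FP=9+21=30 → 96/126 = 0.76190
Weighted-precision = Σ (supportᵢ/N)·precisionᵢ with N=431: (180/431)·0.73543 + (80/431)·0.46341 + (171/431)·0.76190 = 0.6954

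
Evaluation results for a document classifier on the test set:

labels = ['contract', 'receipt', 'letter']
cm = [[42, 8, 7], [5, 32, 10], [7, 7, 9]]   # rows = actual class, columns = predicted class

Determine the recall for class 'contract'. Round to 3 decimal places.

recall = TP/(TP+FN).
contract: TP=42, FN=8+7=15 → 42/57 = 0.7368

0.737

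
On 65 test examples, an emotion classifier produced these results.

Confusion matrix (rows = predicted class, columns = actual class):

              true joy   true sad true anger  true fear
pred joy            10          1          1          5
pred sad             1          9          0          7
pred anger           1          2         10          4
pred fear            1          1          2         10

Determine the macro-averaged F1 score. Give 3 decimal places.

Per-class F1 score (2·TP/(2·TP+FP+FN)):
  joy: TP=10, FP=1+1+5=7, FN=1+1+1=3 → 20/30 = 0.6667
  sad: TP=9, FP=1+0+7=8, FN=1+2+1=4 → 18/30 = 0.6000
  anger: TP=10, FP=1+2+4=7, FN=1+0+2=3 → 20/30 = 0.6667
  fear: TP=10, FP=1+1+2=4, FN=5+7+4=16 → 20/40 = 0.5000
Macro-F1 score = mean = (0.6667 + 0.6000 + 0.6667 + 0.5000) / 4 = 0.608

0.608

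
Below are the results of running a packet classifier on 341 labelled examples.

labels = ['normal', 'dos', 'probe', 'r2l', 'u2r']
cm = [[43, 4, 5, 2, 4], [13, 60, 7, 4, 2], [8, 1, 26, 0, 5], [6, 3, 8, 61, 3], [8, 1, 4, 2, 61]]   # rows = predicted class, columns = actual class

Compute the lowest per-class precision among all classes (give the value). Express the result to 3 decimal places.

Per-class precision (TP/(TP+FP)):
  normal: TP=43, FP=4+5+2+4=15 → 43/58 = 0.7414
  dos: TP=60, FP=13+7+4+2=26 → 60/86 = 0.6977
  probe: TP=26, FP=8+1+0+5=14 → 26/40 = 0.6500
  r2l: TP=61, FP=6+3+8+3=20 → 61/81 = 0.7531
  u2r: TP=61, FP=8+1+4+2=15 → 61/76 = 0.8026
Lowest is class 'probe' with precision = 0.650.

0.650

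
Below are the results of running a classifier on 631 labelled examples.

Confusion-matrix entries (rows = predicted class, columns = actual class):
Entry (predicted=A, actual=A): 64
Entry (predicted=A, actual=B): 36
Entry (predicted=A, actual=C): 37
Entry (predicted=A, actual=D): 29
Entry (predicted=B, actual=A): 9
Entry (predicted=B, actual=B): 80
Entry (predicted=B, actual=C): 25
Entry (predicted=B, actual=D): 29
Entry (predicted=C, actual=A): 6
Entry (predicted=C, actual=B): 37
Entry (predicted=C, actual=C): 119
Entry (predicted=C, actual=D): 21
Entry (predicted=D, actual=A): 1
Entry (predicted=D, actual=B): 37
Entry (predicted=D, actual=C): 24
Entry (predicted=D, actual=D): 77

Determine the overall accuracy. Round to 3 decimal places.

0.539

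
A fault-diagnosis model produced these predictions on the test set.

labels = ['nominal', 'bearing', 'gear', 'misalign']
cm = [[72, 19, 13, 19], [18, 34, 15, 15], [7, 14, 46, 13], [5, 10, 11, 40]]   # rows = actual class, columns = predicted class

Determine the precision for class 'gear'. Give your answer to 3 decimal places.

0.541

One-vs-rest for 'gear': TP = diagonal; FP = other classes predicted 'gear'; FN = 'gear' predicted as other.
precision = TP/(TP+FP).
gear: TP=46, FP=13+15+11=39 → 46/85 = 0.5412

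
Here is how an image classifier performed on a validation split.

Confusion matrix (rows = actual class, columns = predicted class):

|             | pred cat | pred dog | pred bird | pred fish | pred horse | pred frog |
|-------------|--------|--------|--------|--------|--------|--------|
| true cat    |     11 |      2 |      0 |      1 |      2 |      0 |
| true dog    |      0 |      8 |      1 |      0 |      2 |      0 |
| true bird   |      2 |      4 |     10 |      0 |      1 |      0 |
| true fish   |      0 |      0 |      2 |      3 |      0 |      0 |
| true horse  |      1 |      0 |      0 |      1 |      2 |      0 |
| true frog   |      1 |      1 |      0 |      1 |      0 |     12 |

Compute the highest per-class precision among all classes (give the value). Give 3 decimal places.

Per-class precision (TP/(TP+FP)):
  cat: TP=11, FP=0+2+0+1+1=4 → 11/15 = 0.7333
  dog: TP=8, FP=2+4+0+0+1=7 → 8/15 = 0.5333
  bird: TP=10, FP=0+1+2+0+0=3 → 10/13 = 0.7692
  fish: TP=3, FP=1+0+0+1+1=3 → 3/6 = 0.5000
  horse: TP=2, FP=2+2+1+0+0=5 → 2/7 = 0.2857
  frog: TP=12, FP=0+0+0+0+0=0 → 12/12 = 1.0000
Highest is class 'frog' with precision = 1.000.

1.000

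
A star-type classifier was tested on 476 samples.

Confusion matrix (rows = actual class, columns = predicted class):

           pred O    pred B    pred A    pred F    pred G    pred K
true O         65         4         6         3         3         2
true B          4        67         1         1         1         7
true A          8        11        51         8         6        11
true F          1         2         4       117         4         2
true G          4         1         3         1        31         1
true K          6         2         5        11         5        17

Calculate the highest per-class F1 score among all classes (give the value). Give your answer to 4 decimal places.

0.8635

Per-class F1 score (2·TP/(2·TP+FP+FN)):
  O: TP=65, FP=4+8+1+4+6=23, FN=4+6+3+3+2=18 → 130/171 = 0.76023
  B: TP=67, FP=4+11+2+1+2=20, FN=4+1+1+1+7=14 → 134/168 = 0.79762
  A: TP=51, FP=6+1+4+3+5=19, FN=8+11+8+6+11=44 → 102/165 = 0.61818
  F: TP=117, FP=3+1+8+1+11=24, FN=1+2+4+4+2=13 → 234/271 = 0.86347
  G: TP=31, FP=3+1+6+4+5=19, FN=4+1+3+1+1=10 → 62/91 = 0.68132
  K: TP=17, FP=2+7+11+2+1=23, FN=6+2+5+11+5=29 → 34/86 = 0.39535
Highest is class 'F' with F1 score = 0.8635.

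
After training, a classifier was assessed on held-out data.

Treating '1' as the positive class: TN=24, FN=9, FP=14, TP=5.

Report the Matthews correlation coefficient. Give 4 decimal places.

MCC = (TP·TN − FP·FN) / √((TP+FP)(TP+FN)(TN+FP)(TN+FN))
Numerator = 5·24 − 14·9 = -6
Denominator = √(19·14·38·33) = √333564 = 577.5500
MCC = -6 / 577.5500 = -0.0104

-0.0104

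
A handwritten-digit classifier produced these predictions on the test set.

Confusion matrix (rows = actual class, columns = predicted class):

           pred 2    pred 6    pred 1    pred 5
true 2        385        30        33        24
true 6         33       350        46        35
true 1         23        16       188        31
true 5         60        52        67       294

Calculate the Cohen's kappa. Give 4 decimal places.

Observed agreement pₒ = trace/N = 1217/1667 = 0.73005
Expected agreement pₑ = Σ (rowᵢ·colᵢ)/N² = (472·501 + 464·448 + 258·334 + 473·384)/1667² = 0.25627
κ = (pₒ − pₑ)/(1 − pₑ) = (0.73005 − 0.25627)/(1 − 0.25627) = 0.6370

0.6370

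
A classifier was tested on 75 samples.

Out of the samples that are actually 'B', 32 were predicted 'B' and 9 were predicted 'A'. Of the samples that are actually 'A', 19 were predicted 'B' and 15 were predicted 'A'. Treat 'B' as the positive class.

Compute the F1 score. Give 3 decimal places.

Precision = TP/(TP+FP) = 32/51 = 0.6275
Recall = TP/(TP+FN) = 32/41 = 0.7805
F1 = 2·TP/(2·TP+FP+FN) = 64/92 = 0.696

0.696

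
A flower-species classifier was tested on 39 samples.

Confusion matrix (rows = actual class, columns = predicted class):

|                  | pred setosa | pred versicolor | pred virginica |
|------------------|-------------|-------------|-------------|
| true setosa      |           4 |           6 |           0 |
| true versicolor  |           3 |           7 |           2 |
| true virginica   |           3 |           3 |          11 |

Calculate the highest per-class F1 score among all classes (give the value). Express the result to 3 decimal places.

0.733

Per-class F1 score (2·TP/(2·TP+FP+FN)):
  setosa: TP=4, FP=3+3=6, FN=6+0=6 → 8/20 = 0.4000
  versicolor: TP=7, FP=6+3=9, FN=3+2=5 → 14/28 = 0.5000
  virginica: TP=11, FP=0+2=2, FN=3+3=6 → 22/30 = 0.7333
Highest is class 'virginica' with F1 score = 0.733.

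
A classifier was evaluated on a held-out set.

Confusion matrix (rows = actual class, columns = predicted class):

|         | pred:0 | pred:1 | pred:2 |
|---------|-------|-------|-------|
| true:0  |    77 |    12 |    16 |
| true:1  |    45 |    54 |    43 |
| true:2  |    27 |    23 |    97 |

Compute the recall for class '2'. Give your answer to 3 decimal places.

0.660

Treat '2' as positive and all other classes as negative.
recall = TP/(TP+FN).
2: TP=97, FN=27+23=50 → 97/147 = 0.6599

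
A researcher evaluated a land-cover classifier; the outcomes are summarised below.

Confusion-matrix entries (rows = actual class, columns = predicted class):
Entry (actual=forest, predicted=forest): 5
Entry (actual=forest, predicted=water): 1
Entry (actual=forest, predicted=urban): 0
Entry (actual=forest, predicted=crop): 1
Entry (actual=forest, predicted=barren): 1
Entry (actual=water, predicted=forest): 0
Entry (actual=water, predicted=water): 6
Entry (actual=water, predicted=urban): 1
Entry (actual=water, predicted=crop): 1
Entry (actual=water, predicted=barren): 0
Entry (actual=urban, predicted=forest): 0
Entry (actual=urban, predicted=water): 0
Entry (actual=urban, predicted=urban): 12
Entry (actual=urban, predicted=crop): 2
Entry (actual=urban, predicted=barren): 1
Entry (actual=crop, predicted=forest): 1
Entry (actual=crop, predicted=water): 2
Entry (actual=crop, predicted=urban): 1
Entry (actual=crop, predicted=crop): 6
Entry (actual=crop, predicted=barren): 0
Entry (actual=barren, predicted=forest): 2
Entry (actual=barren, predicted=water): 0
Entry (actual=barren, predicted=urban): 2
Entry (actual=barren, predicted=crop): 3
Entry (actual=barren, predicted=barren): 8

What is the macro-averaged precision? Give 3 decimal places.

0.661

Per-class precision (TP/(TP+FP)):
  forest: TP=5, FP=0+0+1+2=3 → 5/8 = 0.6250
  water: TP=6, FP=1+0+2+0=3 → 6/9 = 0.6667
  urban: TP=12, FP=0+1+1+2=4 → 12/16 = 0.7500
  crop: TP=6, FP=1+1+2+3=7 → 6/13 = 0.4615
  barren: TP=8, FP=1+0+1+0=2 → 8/10 = 0.8000
Macro-precision = mean = (0.6250 + 0.6667 + 0.7500 + 0.4615 + 0.8000) / 5 = 0.661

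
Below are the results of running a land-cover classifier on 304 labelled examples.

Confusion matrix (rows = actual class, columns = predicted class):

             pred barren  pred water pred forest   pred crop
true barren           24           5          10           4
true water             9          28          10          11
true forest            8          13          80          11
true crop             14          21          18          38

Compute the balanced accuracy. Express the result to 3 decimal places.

Balanced accuracy = mean of per-class recall.
  barren: recall = 24/43 = 0.5581
  water: recall = 28/58 = 0.4828
  forest: recall = 80/112 = 0.7143
  crop: recall = 38/91 = 0.4176
Mean = (0.5581 + 0.4828 + 0.7143 + 0.4176) / 4 = 0.543

0.543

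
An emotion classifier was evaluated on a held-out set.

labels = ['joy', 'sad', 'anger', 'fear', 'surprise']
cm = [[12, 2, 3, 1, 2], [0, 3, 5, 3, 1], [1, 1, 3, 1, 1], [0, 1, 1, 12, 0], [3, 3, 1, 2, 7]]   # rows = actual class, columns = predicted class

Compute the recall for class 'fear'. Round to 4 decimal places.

0.8571

One-vs-rest for 'fear': TP = diagonal; FP = other classes predicted 'fear'; FN = 'fear' predicted as other.
recall = TP/(TP+FN).
fear: TP=12, FN=0+1+1+0=2 → 12/14 = 0.85714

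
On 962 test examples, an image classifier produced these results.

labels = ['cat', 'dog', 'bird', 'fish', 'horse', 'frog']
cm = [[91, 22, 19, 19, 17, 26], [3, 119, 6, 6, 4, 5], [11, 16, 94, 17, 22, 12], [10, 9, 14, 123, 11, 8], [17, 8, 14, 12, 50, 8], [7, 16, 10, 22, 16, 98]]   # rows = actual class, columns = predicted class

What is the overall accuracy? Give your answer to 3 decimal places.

Accuracy = trace / total = (91+119+94+123+50+98=575) / 962 = 575/962 = 0.598

0.598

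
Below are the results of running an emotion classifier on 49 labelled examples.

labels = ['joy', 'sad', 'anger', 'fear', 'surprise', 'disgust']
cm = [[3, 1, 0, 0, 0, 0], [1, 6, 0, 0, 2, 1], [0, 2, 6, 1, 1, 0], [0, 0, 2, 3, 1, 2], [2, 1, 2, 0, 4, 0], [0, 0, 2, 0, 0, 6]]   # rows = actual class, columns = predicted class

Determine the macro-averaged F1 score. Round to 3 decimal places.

0.570

Per-class F1 score (2·TP/(2·TP+FP+FN)):
  joy: TP=3, FP=1+0+0+2+0=3, FN=1+0+0+0+0=1 → 6/10 = 0.6000
  sad: TP=6, FP=1+2+0+1+0=4, FN=1+0+0+2+1=4 → 12/20 = 0.6000
  anger: TP=6, FP=0+0+2+2+2=6, FN=0+2+1+1+0=4 → 12/22 = 0.5455
  fear: TP=3, FP=0+0+1+0+0=1, FN=0+0+2+1+2=5 → 6/12 = 0.5000
  surprise: TP=4, FP=0+2+1+1+0=4, FN=2+1+2+0+0=5 → 8/17 = 0.4706
  disgust: TP=6, FP=0+1+0+2+0=3, FN=0+0+2+0+0=2 → 12/17 = 0.7059
Macro-F1 score = mean = (0.6000 + 0.6000 + 0.5455 + 0.5000 + 0.4706 + 0.7059) / 6 = 0.570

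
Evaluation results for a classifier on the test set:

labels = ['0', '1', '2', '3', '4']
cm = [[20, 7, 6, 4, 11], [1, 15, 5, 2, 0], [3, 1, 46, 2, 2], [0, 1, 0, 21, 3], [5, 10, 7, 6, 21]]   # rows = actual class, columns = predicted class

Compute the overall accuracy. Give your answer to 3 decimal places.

0.618

Accuracy = trace / total = (20+15+46+21+21=123) / 199 = 123/199 = 0.618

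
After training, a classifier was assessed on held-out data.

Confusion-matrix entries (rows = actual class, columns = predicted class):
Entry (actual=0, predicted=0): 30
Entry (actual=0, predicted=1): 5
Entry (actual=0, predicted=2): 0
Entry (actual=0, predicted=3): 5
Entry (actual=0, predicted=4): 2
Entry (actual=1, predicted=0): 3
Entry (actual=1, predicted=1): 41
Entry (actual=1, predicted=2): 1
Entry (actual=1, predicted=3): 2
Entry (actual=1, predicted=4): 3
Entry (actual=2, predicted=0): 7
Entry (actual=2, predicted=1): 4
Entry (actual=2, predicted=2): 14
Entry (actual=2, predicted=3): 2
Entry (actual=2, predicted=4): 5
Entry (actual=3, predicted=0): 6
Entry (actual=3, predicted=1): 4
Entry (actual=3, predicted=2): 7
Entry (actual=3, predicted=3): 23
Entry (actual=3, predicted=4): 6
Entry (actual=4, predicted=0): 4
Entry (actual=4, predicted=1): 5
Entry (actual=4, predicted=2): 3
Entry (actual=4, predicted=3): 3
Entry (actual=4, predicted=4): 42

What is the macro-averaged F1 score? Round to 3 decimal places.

0.639

Per-class F1 score (2·TP/(2·TP+FP+FN)):
  0: TP=30, FP=3+7+6+4=20, FN=5+0+5+2=12 → 60/92 = 0.6522
  1: TP=41, FP=5+4+4+5=18, FN=3+1+2+3=9 → 82/109 = 0.7523
  2: TP=14, FP=0+1+7+3=11, FN=7+4+2+5=18 → 28/57 = 0.4912
  3: TP=23, FP=5+2+2+3=12, FN=6+4+7+6=23 → 46/81 = 0.5679
  4: TP=42, FP=2+3+5+6=16, FN=4+5+3+3=15 → 84/115 = 0.7304
Macro-F1 score = mean = (0.6522 + 0.7523 + 0.4912 + 0.5679 + 0.7304) / 5 = 0.639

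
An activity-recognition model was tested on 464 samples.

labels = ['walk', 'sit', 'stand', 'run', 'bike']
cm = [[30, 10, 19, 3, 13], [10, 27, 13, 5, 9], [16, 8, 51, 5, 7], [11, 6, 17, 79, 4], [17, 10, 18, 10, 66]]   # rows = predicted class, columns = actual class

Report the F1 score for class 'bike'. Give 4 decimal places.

Take TP from the diagonal, FP from the rest of the 'bike' prediction marginal, FN from the rest of the 'bike' actual marginal.
F1 score = 2·TP/(2·TP+FP+FN).
bike: TP=66, FP=17+10+18+10=55, FN=13+9+7+4=33 → 132/220 = 0.60000

0.6000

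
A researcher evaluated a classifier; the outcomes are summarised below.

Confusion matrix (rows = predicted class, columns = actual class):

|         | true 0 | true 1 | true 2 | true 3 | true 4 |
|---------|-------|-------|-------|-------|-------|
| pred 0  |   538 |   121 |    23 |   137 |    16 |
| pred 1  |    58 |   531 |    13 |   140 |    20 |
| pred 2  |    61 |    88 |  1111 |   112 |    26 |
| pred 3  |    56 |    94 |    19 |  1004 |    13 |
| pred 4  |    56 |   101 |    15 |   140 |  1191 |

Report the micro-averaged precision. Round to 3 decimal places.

0.770

Micro-averaging pools counts across classes: ΣTP=4375, ΣFP=1309, ΣFN=1309.
Micro-precision = TP/(TP+FP) on pooled counts = 0.770 (equals overall accuracy in single-label multiclass).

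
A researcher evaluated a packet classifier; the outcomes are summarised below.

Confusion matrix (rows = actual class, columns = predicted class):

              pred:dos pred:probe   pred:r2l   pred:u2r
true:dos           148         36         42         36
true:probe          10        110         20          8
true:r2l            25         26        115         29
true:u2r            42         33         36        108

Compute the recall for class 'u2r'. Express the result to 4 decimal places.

Treat 'u2r' as positive and all other classes as negative.
recall = TP/(TP+FN).
u2r: TP=108, FN=42+33+36=111 → 108/219 = 0.49315

0.4932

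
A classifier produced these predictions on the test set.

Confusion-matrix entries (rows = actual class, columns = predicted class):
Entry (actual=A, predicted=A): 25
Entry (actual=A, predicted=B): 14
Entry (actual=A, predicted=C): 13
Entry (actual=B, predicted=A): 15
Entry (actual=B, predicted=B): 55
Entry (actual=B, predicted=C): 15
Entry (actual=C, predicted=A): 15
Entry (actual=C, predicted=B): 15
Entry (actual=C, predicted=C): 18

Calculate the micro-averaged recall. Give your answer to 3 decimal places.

Micro-averaging pools counts across classes: ΣTP=98, ΣFP=87, ΣFN=87.
Micro-recall = TP/(TP+FN) on pooled counts = 0.530 (equals overall accuracy in single-label multiclass).

0.530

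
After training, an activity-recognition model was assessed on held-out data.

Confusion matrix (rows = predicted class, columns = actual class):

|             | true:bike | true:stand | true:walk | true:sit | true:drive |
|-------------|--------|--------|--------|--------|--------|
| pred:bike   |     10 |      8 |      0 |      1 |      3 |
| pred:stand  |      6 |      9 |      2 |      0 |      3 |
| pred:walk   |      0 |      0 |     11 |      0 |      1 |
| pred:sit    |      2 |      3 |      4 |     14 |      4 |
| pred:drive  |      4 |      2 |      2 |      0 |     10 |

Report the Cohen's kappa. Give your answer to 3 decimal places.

0.434

Observed agreement pₒ = trace/N = 54/99 = 0.5455
Expected agreement pₑ = Σ (rowᵢ·colᵢ)/N² = (22·22 + 22·20 + 19·12 + 15·27 + 21·18)/99² = 0.1974
κ = (pₒ − pₑ)/(1 − pₑ) = (0.5455 − 0.1974)/(1 − 0.1974) = 0.434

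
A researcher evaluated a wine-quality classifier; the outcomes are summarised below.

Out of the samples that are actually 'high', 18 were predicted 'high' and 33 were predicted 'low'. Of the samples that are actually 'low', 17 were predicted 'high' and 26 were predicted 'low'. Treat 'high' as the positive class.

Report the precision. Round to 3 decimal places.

Precision = TP/(TP+FP) = 18/(18+17) = 18/35 = 0.514

0.514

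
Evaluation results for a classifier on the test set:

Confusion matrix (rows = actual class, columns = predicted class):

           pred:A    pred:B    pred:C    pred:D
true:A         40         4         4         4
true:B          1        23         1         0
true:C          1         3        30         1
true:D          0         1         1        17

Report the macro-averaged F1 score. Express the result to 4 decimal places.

0.8367

Per-class F1 score (2·TP/(2·TP+FP+FN)):
  A: TP=40, FP=1+1+0=2, FN=4+4+4=12 → 80/94 = 0.85106
  B: TP=23, FP=4+3+1=8, FN=1+1+0=2 → 46/56 = 0.82143
  C: TP=30, FP=4+1+1=6, FN=1+3+1=5 → 60/71 = 0.84507
  D: TP=17, FP=4+0+1=5, FN=0+1+1=2 → 34/41 = 0.82927
Macro-F1 score = mean = (0.85106 + 0.82143 + 0.84507 + 0.82927) / 4 = 0.8367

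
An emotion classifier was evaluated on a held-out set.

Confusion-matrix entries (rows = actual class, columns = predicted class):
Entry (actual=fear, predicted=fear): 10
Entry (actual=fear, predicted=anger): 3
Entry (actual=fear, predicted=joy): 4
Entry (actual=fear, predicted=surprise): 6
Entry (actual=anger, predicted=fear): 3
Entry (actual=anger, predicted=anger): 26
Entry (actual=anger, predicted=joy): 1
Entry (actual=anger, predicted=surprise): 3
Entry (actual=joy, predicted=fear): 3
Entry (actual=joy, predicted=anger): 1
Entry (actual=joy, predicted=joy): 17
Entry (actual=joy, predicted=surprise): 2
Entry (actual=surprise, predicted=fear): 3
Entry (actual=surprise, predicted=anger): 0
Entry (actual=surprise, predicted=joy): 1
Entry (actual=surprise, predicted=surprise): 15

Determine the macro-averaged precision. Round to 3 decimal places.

0.677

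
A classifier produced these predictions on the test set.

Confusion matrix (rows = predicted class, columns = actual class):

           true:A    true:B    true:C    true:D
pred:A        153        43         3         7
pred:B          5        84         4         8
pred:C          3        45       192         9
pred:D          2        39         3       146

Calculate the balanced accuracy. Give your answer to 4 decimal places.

0.7865

Balanced accuracy = mean of per-class recall.
  A: recall = 153/163 = 0.93865
  B: recall = 84/211 = 0.39810
  C: recall = 192/202 = 0.95050
  D: recall = 146/170 = 0.85882
Mean = (0.93865 + 0.39810 + 0.95050 + 0.85882) / 4 = 0.7865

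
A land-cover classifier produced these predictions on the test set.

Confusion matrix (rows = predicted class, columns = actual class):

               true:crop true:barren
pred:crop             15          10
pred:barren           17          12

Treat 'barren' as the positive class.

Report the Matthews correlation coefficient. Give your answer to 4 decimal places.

MCC = (TP·TN − FP·FN) / √((TP+FP)(TP+FN)(TN+FP)(TN+FN))
Numerator = 12·15 − 17·10 = 10
Denominator = √(29·22·32·25) = √510400 = 714.4228
MCC = 10 / 714.4228 = 0.0140

0.0140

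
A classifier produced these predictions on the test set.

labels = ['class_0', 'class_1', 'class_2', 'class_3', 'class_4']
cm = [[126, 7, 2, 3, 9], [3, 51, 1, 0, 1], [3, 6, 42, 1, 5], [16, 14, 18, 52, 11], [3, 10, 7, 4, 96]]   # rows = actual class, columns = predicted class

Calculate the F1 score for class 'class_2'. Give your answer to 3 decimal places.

0.661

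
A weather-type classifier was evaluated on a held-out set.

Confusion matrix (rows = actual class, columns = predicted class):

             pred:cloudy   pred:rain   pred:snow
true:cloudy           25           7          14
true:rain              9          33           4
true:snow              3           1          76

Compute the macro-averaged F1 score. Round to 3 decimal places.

0.745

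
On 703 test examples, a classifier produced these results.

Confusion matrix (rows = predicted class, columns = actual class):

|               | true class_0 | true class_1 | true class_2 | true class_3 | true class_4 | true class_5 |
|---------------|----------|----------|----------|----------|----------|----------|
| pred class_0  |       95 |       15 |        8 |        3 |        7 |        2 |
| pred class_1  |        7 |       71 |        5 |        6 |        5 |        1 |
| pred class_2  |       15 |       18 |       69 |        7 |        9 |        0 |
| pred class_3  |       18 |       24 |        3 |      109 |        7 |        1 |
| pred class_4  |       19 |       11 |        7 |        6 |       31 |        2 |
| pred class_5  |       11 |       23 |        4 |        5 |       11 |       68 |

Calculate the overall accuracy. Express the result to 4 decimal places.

0.6302

Accuracy = trace / total = (95+71+69+109+31+68=443) / 703 = 443/703 = 0.6302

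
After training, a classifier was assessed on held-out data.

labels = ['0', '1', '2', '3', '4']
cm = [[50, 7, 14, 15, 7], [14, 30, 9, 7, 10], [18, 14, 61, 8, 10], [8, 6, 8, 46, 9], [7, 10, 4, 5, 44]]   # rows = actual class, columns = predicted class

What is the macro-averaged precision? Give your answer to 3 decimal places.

0.543

Per-class precision (TP/(TP+FP)):
  0: TP=50, FP=14+18+8+7=47 → 50/97 = 0.5155
  1: TP=30, FP=7+14+6+10=37 → 30/67 = 0.4478
  2: TP=61, FP=14+9+8+4=35 → 61/96 = 0.6354
  3: TP=46, FP=15+7+8+5=35 → 46/81 = 0.5679
  4: TP=44, FP=7+10+10+9=36 → 44/80 = 0.5500
Macro-precision = mean = (0.5155 + 0.4478 + 0.6354 + 0.5679 + 0.5500) / 5 = 0.543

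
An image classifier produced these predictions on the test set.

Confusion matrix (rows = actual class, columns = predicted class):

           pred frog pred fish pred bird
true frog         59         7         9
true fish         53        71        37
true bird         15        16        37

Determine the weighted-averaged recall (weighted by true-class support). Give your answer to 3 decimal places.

0.549

Per-class recall (TP/(TP+FN)):
  frog: TP=59, FN=7+9=16 → 59/75 = 0.7867
  fish: TP=71, FN=53+37=90 → 71/161 = 0.4410
  bird: TP=37, FN=15+16=31 → 37/68 = 0.5441
Weighted-recall = Σ (supportᵢ/N)·recallᵢ with N=304: (75/304)·0.7867 + (161/304)·0.4410 + (68/304)·0.5441 = 0.549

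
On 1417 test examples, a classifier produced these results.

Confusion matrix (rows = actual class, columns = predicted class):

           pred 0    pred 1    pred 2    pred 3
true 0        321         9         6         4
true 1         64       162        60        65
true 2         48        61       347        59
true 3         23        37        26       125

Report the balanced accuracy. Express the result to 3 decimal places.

Balanced accuracy = mean of per-class recall.
  0: recall = 321/340 = 0.9441
  1: recall = 162/351 = 0.4615
  2: recall = 347/515 = 0.6738
  3: recall = 125/211 = 0.5924
Mean = (0.9441 + 0.4615 + 0.6738 + 0.5924) / 4 = 0.668

0.668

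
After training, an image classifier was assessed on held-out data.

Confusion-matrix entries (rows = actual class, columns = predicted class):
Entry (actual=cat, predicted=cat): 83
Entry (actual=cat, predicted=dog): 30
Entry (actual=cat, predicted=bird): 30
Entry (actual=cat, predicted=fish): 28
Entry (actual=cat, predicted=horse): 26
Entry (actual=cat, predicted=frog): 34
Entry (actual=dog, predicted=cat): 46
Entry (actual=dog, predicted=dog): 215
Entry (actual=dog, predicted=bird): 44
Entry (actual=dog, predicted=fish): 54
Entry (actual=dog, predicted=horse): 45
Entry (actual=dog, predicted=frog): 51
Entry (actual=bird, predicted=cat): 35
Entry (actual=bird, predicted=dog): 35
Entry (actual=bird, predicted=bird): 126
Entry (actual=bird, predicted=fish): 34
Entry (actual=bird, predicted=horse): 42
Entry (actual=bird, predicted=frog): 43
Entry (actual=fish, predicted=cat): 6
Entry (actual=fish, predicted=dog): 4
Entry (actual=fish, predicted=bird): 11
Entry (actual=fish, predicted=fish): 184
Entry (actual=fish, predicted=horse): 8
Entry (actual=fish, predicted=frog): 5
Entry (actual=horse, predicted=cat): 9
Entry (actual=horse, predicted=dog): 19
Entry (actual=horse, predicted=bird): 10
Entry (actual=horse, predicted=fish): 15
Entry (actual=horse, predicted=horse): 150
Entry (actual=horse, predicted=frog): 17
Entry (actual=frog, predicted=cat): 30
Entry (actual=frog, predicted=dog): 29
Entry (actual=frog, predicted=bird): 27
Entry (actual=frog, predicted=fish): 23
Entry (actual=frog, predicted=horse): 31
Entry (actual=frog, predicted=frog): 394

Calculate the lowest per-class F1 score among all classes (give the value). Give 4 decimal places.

Per-class F1 score (2·TP/(2·TP+FP+FN)):
  cat: TP=83, FP=46+35+6+9+30=126, FN=30+30+28+26+34=148 → 166/440 = 0.37727
  dog: TP=215, FP=30+35+4+19+29=117, FN=46+44+54+45+51=240 → 430/787 = 0.54638
  bird: TP=126, FP=30+44+11+10+27=122, FN=35+35+34+42+43=189 → 252/563 = 0.44760
  fish: TP=184, FP=28+54+34+15+23=154, FN=6+4+11+8+5=34 → 368/556 = 0.66187
  horse: TP=150, FP=26+45+42+8+31=152, FN=9+19+10+15+17=70 → 300/522 = 0.57471
  frog: TP=394, FP=34+51+43+5+17=150, FN=30+29+27+23+31=140 → 788/1078 = 0.73098
Lowest is class 'cat' with F1 score = 0.3773.

0.3773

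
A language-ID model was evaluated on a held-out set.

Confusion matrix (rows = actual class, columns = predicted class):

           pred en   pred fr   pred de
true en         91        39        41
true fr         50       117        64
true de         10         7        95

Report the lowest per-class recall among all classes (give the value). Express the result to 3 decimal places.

0.506

Per-class recall (TP/(TP+FN)):
  en: TP=91, FN=39+41=80 → 91/171 = 0.5322
  fr: TP=117, FN=50+64=114 → 117/231 = 0.5065
  de: TP=95, FN=10+7=17 → 95/112 = 0.8482
Lowest is class 'fr' with recall = 0.506.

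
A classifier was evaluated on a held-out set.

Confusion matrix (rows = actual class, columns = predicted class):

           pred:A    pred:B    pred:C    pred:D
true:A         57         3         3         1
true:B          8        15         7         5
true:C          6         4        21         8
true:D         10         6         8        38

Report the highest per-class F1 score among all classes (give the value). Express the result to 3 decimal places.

0.786

Per-class F1 score (2·TP/(2·TP+FP+FN)):
  A: TP=57, FP=8+6+10=24, FN=3+3+1=7 → 114/145 = 0.7862
  B: TP=15, FP=3+4+6=13, FN=8+7+5=20 → 30/63 = 0.4762
  C: TP=21, FP=3+7+8=18, FN=6+4+8=18 → 42/78 = 0.5385
  D: TP=38, FP=1+5+8=14, FN=10+6+8=24 → 76/114 = 0.6667
Highest is class 'A' with F1 score = 0.786.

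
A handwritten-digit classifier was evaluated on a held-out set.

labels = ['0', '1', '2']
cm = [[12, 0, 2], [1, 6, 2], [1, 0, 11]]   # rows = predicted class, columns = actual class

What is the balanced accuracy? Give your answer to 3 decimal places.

0.863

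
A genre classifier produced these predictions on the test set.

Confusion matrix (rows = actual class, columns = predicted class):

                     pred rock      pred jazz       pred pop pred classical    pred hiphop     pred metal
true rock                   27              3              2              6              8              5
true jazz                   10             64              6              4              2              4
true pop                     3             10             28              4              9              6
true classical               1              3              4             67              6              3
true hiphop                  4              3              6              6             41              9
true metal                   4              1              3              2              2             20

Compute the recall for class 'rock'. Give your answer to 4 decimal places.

0.5294

recall = TP/(TP+FN).
rock: TP=27, FN=3+2+6+8+5=24 → 27/51 = 0.52941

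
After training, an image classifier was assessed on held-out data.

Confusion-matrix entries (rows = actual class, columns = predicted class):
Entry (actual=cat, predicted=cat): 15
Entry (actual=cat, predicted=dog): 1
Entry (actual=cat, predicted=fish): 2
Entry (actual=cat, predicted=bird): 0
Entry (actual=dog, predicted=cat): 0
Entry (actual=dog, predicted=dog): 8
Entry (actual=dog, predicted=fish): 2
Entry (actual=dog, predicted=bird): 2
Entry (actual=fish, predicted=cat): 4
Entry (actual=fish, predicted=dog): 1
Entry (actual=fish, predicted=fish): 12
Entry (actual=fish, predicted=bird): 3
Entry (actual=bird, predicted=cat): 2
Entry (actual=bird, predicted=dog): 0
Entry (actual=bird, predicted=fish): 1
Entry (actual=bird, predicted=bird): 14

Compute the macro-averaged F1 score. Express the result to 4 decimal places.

Per-class F1 score (2·TP/(2·TP+FP+FN)):
  cat: TP=15, FP=0+4+2=6, FN=1+2+0=3 → 30/39 = 0.76923
  dog: TP=8, FP=1+1+0=2, FN=0+2+2=4 → 16/22 = 0.72727
  fish: TP=12, FP=2+2+1=5, FN=4+1+3=8 → 24/37 = 0.64865
  bird: TP=14, FP=0+2+3=5, FN=2+0+1=3 → 28/36 = 0.77778
Macro-F1 score = mean = (0.76923 + 0.72727 + 0.64865 + 0.77778) / 4 = 0.7307

0.7307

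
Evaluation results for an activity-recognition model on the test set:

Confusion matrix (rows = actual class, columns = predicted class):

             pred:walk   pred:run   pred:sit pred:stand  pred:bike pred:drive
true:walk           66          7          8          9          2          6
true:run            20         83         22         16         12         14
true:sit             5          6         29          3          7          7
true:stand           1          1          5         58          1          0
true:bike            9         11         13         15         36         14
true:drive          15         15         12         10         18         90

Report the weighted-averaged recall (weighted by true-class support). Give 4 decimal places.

0.5604

Per-class recall (TP/(TP+FN)):
  walk: TP=66, FN=7+8+9+2+6=32 → 66/98 = 0.67347
  run: TP=83, FN=20+22+16+12+14=84 → 83/167 = 0.49701
  sit: TP=29, FN=5+6+3+7+7=28 → 29/57 = 0.50877
  stand: TP=58, FN=1+1+5+1+0=8 → 58/66 = 0.87879
  bike: TP=36, FN=9+11+13+15+14=62 → 36/98 = 0.36735
  drive: TP=90, FN=15+15+12+10+18=70 → 90/160 = 0.56250
Weighted-recall = Σ (supportᵢ/N)·recallᵢ with N=646: (98/646)·0.67347 + (167/646)·0.49701 + (57/646)·0.50877 + (66/646)·0.87879 + (98/646)·0.36735 + (160/646)·0.56250 = 0.5604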